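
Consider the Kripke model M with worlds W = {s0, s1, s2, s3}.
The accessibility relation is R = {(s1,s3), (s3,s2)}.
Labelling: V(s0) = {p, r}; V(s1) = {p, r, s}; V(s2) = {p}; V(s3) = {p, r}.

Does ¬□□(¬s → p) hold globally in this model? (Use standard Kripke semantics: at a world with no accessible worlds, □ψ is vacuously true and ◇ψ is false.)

Recall that □ψ holds at a world iff ψ holds at every accessible world, and ◇ψ holds iff ψ holds at some accessible world.
Let φ = ¬□□(¬s → p). Evaluate φ at each world:
  s0 (successors ∅): φ is false.
  s1 (successors {s3}): φ is false.
  s2 (successors ∅): φ is false.
  s3 (successors {s2}): φ is false.
Detail at s0 (counterexample):
  At s0: □□(¬s → p) is true, so ¬□□(¬s → p) is false.
    At s0: no accessible worlds, so □□(¬s → p) holds vacuously.

No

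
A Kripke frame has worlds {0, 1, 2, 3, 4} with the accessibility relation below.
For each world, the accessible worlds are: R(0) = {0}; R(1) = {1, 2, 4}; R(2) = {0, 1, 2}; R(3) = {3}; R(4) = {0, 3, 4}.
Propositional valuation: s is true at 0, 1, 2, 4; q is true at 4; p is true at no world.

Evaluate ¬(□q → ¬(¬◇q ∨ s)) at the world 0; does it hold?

No

At 0: □q → ¬(¬◇q ∨ s) is true, so ¬(□q → ¬(¬◇q ∨ s)) is false.
  At 0: □q is false, ¬(¬◇q ∨ s) is false, so □q → ¬(¬◇q ∨ s) is true.
    At 0: □q requires q at every successor {0}.
      q fails at 0, so □q is false at 0.
    At 0: ¬◇q ∨ s is true, so ¬(¬◇q ∨ s) is false.
      At 0: ¬◇q is true, s is true, so ¬◇q ∨ s is true.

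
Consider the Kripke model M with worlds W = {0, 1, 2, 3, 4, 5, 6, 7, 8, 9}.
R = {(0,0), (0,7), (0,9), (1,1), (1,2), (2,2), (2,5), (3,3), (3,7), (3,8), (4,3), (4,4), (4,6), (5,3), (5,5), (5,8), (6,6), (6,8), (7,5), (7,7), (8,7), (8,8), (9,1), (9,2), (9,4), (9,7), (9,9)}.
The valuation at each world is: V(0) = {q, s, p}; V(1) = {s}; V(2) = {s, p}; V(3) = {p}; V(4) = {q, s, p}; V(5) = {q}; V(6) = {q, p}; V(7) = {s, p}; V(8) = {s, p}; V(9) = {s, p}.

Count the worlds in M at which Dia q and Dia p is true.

7

Recall that Dia ψ holds at a world iff ψ holds at some accessible world.
Let φ = Dia q and Dia p. Evaluate φ at each world:
  0 (successors {0, 7, 9}): φ is true.
  1 (successors {1, 2}): φ is false.
  2 (successors {2, 5}): φ is true.
  3 (successors {3, 7, 8}): φ is false.
  4 (successors {3, 4, 6}): φ is true.
  5 (successors {3, 5, 8}): φ is true.
  6 (successors {6, 8}): φ is true.
  7 (successors {5, 7}): φ is true.
  8 (successors {7, 8}): φ is false.
  9 (successors {1, 2, 4, 7, 9}): φ is true.
For instance, at 5:
  At 5: Dia q is true, Dia p is true, so Dia q and Dia p is true.
    At 5: Dia q requires q at some successor in {3, 5, 8}.
      q holds at 5, so Dia q is true at 5.
    At 5: Dia p requires p at some successor in {3, 5, 8}.
      p holds at 3, so Dia p is true at 5.
Satisfying worlds: {0, 2, 4, 5, 6, 7, 9}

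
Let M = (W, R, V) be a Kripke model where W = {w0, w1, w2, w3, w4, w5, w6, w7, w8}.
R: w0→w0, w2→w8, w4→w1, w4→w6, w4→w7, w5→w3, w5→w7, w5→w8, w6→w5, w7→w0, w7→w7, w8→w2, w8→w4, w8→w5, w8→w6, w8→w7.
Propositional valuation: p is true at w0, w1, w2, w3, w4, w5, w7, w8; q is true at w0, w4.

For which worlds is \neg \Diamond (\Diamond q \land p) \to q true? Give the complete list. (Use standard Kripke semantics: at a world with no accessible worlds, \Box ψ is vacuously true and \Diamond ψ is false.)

Recall that \Diamond ψ holds at a world iff ψ holds at some accessible world.
Let φ = \neg \Diamond (\Diamond q \land p) \to q. Evaluate φ at each world:
  w0 (successors {w0}): φ is true.
  w1 (successors ∅): φ is false.
  w2 (successors {w8}): φ is true.
  w3 (successors ∅): φ is false.
  w4 (successors {w1, w6, w7}): φ is true.
  w5 (successors {w3, w7, w8}): φ is true.
  w6 (successors {w5}): φ is false.
  w7 (successors {w0, w7}): φ is true.
  w8 (successors {w2, w4, w5, w6, w7}): φ is true.
For instance, at w8:
  At w8: \neg \Diamond (\Diamond q \land p) is false, q is false, so \neg \Diamond (\Diamond q \land p) \to q is true.
    At w8: \Diamond (\Diamond q \land p) is true, so \neg \Diamond (\Diamond q \land p) is false.
      At w8: \Diamond (\Diamond q \land p) requires \Diamond q \land p at some successor in {w2, w4, w5, w6, w7}.
        \Diamond q \land p holds at w7, so \Diamond (\Diamond q \land p) is true at w8.
Satisfying worlds: {w0, w2, w4, w5, w7, w8}

w0, w2, w4, w5, w7, w8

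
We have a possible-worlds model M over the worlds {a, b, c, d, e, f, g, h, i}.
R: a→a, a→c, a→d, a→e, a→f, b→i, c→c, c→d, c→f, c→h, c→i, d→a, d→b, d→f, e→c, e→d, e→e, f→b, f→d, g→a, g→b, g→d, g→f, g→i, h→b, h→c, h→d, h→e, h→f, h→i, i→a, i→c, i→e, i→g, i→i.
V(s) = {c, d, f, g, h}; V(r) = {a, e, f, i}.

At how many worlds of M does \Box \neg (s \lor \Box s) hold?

Let φ = \Box \neg (s \lor \Box s). Evaluate φ at each world:
  a (successors {a, c, d, e, f}): φ is false.
  b (successors {i}): φ is true.
  c (successors {c, d, f, h, i}): φ is false.
  d (successors {a, b, f}): φ is false.
  e (successors {c, d, e}): φ is false.
  f (successors {b, d}): φ is false.
  g (successors {a, b, d, f, i}): φ is false.
  h (successors {b, c, d, e, f, i}): φ is false.
  i (successors {a, c, e, g, i}): φ is false.
For instance, at b:
  At b: \Box \neg (s \lor \Box s) requires \neg (s \lor \Box s) at every successor {i}.
      At i: s \lor \Box s is false, so \neg (s \lor \Box s) is true.
  So \Box \neg (s \lor \Box s) is true at b.
Satisfying worlds: {b}

1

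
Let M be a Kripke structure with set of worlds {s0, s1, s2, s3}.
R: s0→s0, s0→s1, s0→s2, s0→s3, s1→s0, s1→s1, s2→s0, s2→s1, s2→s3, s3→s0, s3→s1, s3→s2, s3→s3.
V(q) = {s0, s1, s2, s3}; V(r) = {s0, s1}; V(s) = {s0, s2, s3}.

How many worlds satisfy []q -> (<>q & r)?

2

Let φ = []q -> (<>q & r). Evaluate φ at each world:
  s0 (successors {s0, s1, s2, s3}): φ is true.
  s1 (successors {s0, s1}): φ is true.
  s2 (successors {s0, s1, s3}): φ is false.
  s3 (successors {s0, s1, s2, s3}): φ is false.
For instance, at s0:
  At s0: []q is true, <>q & r is true, so []q -> (<>q & r) is true.
    At s0: []q requires q at every successor {s0, s1, s2, s3}.
      At s0: q is true.
      At s1: q is true.
      At s2: q is true.
      At s3: q is true.
    So []q is true at s0.
    At s0: <>q is true, r is true, so <>q & r is true.
      At s0: <>q requires q at some successor in {s0, s1, s2, s3}.
        q holds at s0, so <>q is true at s0.
Satisfying worlds: {s0, s1}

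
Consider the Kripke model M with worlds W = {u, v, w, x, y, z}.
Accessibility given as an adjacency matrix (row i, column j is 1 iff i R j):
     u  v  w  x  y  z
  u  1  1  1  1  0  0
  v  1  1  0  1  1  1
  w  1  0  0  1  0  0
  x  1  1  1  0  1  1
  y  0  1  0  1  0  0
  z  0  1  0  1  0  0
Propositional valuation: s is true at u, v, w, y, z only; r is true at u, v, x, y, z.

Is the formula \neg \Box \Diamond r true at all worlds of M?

Let φ = \neg \Box \Diamond r. Evaluate φ at each world:
  u (successors {u, v, w, x}): φ is false.
  v (successors {u, v, x, y, z}): φ is false.
  w (successors {u, x}): φ is false.
  x (successors {u, v, w, y, z}): φ is false.
  y (successors {v, x}): φ is false.
  z (successors {v, x}): φ is false.
Detail at u (counterexample):
  At u: \Box \Diamond r is true, so \neg \Box \Diamond r is false.
    At u: \Box \Diamond r requires \Diamond r at every successor {u, v, w, x}.
      At u: \Diamond r is true.
      At v: \Diamond r is true.
      At w: \Diamond r is true.
      At x: \Diamond r is true.
    So \Box \Diamond r is true at u.

No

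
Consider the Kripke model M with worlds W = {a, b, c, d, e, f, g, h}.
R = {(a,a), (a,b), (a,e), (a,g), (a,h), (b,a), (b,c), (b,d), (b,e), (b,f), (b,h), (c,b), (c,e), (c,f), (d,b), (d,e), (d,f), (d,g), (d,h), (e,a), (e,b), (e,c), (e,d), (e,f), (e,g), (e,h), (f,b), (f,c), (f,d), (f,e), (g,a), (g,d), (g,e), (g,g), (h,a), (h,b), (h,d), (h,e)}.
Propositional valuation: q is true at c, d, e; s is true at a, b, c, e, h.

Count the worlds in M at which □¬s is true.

Let φ = □¬s. Evaluate φ at each world:
  a (successors {a, b, e, g, h}): φ is false.
  b (successors {a, c, d, e, f, h}): φ is false.
  c (successors {b, e, f}): φ is false.
  d (successors {b, e, f, g, h}): φ is false.
  e (successors {a, b, c, d, f, g, h}): φ is false.
  f (successors {b, c, d, e}): φ is false.
  g (successors {a, d, e, g}): φ is false.
  h (successors {a, b, d, e}): φ is false.
For instance, at c:
  At c: □¬s requires ¬s at every successor {b, e, f}.
    ¬s fails at b, so □¬s is false at c.
Satisfying worlds: none.

0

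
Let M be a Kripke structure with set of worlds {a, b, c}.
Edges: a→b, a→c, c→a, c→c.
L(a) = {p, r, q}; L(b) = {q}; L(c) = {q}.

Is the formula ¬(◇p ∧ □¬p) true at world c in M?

Yes

At c: ◇p ∧ □¬p is false, so ¬(◇p ∧ □¬p) is true.
  At c: ◇p is true, □¬p is false, so ◇p ∧ □¬p is false.
    At c: ◇p requires p at some successor in {a, c}.
      p holds at a, so ◇p is true at c.
    At c: □¬p requires ¬p at every successor {a, c}.
      ¬p fails at a, so □¬p is false at c.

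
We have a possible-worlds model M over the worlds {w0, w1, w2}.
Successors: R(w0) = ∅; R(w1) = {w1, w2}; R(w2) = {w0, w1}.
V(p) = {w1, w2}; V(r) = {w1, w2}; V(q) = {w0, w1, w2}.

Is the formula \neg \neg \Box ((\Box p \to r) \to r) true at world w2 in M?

Recall that \Box ψ holds at a world iff ψ holds at every accessible world, and \Diamond ψ holds iff ψ holds at some accessible world.
At w2: \neg \Box ((\Box p \to r) \to r) is false, so \neg \neg \Box ((\Box p \to r) \to r) is true.
  At w2: \Box ((\Box p \to r) \to r) is true, so \neg \Box ((\Box p \to r) \to r) is false.
    At w2: \Box ((\Box p \to r) \to r) requires (\Box p \to r) \to r at every successor {w0, w1}.
      At w0: (\Box p \to r) \to r is true.
      At w1: (\Box p \to r) \to r is true.
    So \Box ((\Box p \to r) \to r) is true at w2.

Yes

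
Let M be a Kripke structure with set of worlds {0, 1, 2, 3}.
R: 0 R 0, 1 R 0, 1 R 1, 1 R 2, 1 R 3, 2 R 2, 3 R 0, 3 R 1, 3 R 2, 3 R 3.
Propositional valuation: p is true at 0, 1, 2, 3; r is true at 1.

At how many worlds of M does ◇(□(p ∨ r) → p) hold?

Let φ = ◇(□(p ∨ r) → p). Evaluate φ at each world:
  0 (successors {0}): φ is true.
  1 (successors {0, 1, 2, 3}): φ is true.
  2 (successors {2}): φ is true.
  3 (successors {0, 1, 2, 3}): φ is true.
For instance, at 1:
  At 1: ◇(□(p ∨ r) → p) requires □(p ∨ r) → p at some successor in {0, 1, 2, 3}.
    □(p ∨ r) → p holds at 0, so ◇(□(p ∨ r) → p) is true at 1.
      At 0: □(p ∨ r) is true, p is true, so □(p ∨ r) → p is true.
Satisfying worlds: {0, 1, 2, 3}

4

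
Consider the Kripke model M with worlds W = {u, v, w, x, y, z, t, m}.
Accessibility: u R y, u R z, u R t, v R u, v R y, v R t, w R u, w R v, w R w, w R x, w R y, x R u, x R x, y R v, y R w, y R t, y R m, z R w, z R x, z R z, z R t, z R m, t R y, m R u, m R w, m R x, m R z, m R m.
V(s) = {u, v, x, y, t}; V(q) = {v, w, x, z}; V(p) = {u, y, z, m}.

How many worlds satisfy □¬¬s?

3

Let φ = □¬¬s. Evaluate φ at each world:
  u (successors {y, z, t}): φ is false.
  v (successors {u, y, t}): φ is true.
  w (successors {u, v, w, x, y}): φ is false.
  x (successors {u, x}): φ is true.
  y (successors {v, w, t, m}): φ is false.
  z (successors {w, x, z, t, m}): φ is false.
  t (successors {y}): φ is true.
  m (successors {u, w, x, z, m}): φ is false.
For instance, at w:
  At w: □¬¬s requires ¬¬s at every successor {u, v, w, x, y}.
    ¬¬s fails at w, so □¬¬s is false at w.
Satisfying worlds: {v, x, t}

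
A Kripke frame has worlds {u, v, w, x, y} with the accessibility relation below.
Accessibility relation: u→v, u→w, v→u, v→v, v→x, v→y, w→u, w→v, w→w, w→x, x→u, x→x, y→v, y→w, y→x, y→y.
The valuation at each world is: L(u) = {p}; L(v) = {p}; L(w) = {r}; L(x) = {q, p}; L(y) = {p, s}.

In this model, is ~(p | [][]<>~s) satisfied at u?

At u: p | [][]<>~s is true, so ~(p | [][]<>~s) is false.
  At u: p is true, [][]<>~s is true, so p | [][]<>~s is true.
    At u: [][]<>~s requires []<>~s at every successor {v, w}.
      At v: []<>~s is true.
      At w: []<>~s is true.
    So [][]<>~s is true at u.

No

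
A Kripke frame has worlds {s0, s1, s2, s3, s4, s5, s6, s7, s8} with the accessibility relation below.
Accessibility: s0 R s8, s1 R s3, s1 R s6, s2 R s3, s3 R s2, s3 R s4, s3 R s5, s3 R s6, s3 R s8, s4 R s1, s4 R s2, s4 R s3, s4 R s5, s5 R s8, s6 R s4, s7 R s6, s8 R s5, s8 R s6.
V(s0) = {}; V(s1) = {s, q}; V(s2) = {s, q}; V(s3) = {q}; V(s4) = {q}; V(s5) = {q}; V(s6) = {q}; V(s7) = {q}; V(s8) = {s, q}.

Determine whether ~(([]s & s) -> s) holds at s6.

At s6: ([]s & s) -> s is true, so ~(([]s & s) -> s) is false.
  At s6: []s & s is false, s is false, so ([]s & s) -> s is true.
    At s6: []s is false, s is false, so []s & s is false.
      At s6: []s requires s at every successor {s4}.
        s fails at s4, so []s is false at s6.

No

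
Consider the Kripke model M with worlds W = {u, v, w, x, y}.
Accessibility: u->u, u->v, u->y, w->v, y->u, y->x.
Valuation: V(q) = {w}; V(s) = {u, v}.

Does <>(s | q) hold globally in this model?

Recall that <>ψ holds at a world iff ψ holds at some accessible world.
Let φ = <>(s | q). Evaluate φ at each world:
  u (successors {u, v, y}): φ is true.
  v (successors ∅): φ is false.
  w (successors {v}): φ is true.
  x (successors ∅): φ is false.
  y (successors {u, x}): φ is true.
Detail at v (counterexample):
  At v: no accessible worlds, so <>(s | q) is false.

No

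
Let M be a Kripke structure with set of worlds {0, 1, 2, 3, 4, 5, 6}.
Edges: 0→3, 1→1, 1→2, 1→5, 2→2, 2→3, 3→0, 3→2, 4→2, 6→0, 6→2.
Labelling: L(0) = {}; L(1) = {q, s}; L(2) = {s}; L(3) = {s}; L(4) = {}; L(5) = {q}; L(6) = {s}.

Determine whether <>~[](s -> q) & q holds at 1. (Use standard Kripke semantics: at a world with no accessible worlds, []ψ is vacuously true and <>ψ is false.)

At 1: <>~[](s -> q) is true, q is true, so <>~[](s -> q) & q is true.
  At 1: <>~[](s -> q) requires ~[](s -> q) at some successor in {1, 2, 5}.
    ~[](s -> q) holds at 1, so <>~[](s -> q) is true at 1.
      At 1: [](s -> q) is false, so ~[](s -> q) is true.

Yes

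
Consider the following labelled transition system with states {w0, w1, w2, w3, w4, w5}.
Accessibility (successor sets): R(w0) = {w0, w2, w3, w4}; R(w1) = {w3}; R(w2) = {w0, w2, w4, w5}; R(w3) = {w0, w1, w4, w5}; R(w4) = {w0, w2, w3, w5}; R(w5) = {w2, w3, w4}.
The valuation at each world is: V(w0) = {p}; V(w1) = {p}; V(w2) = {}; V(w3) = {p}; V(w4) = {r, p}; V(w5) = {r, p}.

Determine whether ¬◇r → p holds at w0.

Yes

At w0: ¬◇r is false, p is true, so ¬◇r → p is true.
  At w0: ◇r is true, so ¬◇r is false.
    At w0: ◇r requires r at some successor in {w0, w2, w3, w4}.
      r holds at w4, so ◇r is true at w0.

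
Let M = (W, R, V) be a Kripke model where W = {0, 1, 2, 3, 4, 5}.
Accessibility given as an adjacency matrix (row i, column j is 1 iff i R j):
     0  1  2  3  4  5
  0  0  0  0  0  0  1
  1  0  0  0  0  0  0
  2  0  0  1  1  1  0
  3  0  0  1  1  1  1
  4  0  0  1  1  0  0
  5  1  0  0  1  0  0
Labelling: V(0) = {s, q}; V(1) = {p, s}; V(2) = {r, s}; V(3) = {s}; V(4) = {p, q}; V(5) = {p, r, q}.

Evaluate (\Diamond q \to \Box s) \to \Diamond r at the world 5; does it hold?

No

At 5: \Diamond q \to \Box s is true, \Diamond r is false, so (\Diamond q \to \Box s) \to \Diamond r is false.
  At 5: \Diamond q is true, \Box s is true, so \Diamond q \to \Box s is true.
    At 5: \Diamond q requires q at some successor in {0, 3}.
      q holds at 0, so \Diamond q is true at 5.
    At 5: \Box s requires s at every successor {0, 3}.
      At 0: s is true.
      At 3: s is true.
    So \Box s is true at 5.
  At 5: \Diamond r requires r at some successor in {0, 3}.
    At 0: r is false.
    At 3: r is false.
  So \Diamond r is false at 5.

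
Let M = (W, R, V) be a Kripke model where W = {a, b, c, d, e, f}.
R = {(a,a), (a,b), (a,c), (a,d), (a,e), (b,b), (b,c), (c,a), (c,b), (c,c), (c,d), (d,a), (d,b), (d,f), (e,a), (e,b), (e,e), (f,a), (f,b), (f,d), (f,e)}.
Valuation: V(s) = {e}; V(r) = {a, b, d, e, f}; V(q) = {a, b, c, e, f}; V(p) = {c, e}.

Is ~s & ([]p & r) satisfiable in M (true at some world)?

No

Recall that []ψ holds at a world iff ψ holds at every accessible world, and <>ψ holds iff ψ holds at some accessible world.
Let φ = ~s & ([]p & r). Evaluate φ at each world:
  a (successors {a, b, c, d, e}): φ is false.
  b (successors {b, c}): φ is false.
  c (successors {a, b, c, d}): φ is false.
  d (successors {a, b, f}): φ is false.
  e (successors {a, b, e}): φ is false.
  f (successors {a, b, d, e}): φ is false.
For instance, at e:
  At e: ~s is false, []p & r is false, so ~s & ([]p & r) is false.
    At e: []p is false, r is true, so []p & r is false.
      At e: []p requires p at every successor {a, b, e}.
        p fails at a, so []p is false at e.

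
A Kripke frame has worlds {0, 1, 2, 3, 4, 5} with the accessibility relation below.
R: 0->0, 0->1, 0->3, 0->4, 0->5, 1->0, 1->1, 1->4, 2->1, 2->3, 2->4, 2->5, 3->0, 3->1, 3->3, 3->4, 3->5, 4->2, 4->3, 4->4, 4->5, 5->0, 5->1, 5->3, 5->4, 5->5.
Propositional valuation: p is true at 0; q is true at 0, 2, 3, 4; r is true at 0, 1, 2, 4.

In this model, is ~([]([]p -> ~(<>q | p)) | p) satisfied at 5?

Recall that []ψ holds at a world iff ψ holds at every accessible world, and <>ψ holds iff ψ holds at some accessible world.
At 5: []([]p -> ~(<>q | p)) | p is true, so ~([]([]p -> ~(<>q | p)) | p) is false.
  At 5: []([]p -> ~(<>q | p)) is true, p is false, so []([]p -> ~(<>q | p)) | p is true.
    At 5: []([]p -> ~(<>q | p)) requires []p -> ~(<>q | p) at every successor {0, 1, 3, 4, 5}.
      At 0: []p -> ~(<>q | p) is true.
      At 1: []p -> ~(<>q | p) is true.
      At 3: []p -> ~(<>q | p) is true.
      At 4: []p -> ~(<>q | p) is true.
      At 5: []p -> ~(<>q | p) is true.
    So []([]p -> ~(<>q | p)) is true at 5.

No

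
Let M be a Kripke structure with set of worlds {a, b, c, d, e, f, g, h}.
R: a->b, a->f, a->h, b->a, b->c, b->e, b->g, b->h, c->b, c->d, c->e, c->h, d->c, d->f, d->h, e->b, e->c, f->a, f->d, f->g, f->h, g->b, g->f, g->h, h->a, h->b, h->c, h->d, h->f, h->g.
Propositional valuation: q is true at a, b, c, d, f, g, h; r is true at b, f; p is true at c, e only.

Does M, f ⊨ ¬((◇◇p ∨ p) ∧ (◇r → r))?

Recall that ◇ψ holds at a world iff ψ holds at some accessible world.
At f: (◇◇p ∨ p) ∧ (◇r → r) is true, so ¬((◇◇p ∨ p) ∧ (◇r → r)) is false.
  At f: ◇◇p ∨ p is true, ◇r → r is true, so (◇◇p ∨ p) ∧ (◇r → r) is true.
    At f: ◇◇p is true, p is false, so ◇◇p ∨ p is true.
      At f: ◇◇p requires ◇p at some successor in {a, d, g, h}.
        ◇p holds at d, so ◇◇p is true at f.
    At f: ◇r is false, r is true, so ◇r → r is true.
      At f: ◇r requires r at some successor in {a, d, g, h}.
        At a: r is false.
        At d: r is false.
        At g: r is false.
        At h: r is false.
      So ◇r is false at f.

No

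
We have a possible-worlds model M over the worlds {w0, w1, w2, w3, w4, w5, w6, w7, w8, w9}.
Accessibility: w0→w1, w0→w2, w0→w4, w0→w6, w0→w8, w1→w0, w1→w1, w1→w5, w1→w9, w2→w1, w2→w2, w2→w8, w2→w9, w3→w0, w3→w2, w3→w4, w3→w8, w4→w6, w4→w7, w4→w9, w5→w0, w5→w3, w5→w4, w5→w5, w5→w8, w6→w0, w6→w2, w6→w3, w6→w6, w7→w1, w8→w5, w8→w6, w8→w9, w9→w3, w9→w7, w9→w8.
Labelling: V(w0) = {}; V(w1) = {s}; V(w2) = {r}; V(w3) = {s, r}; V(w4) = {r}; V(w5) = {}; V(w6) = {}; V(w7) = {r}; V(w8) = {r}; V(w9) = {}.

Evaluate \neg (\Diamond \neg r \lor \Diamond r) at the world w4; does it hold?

At w4: \Diamond \neg r \lor \Diamond r is true, so \neg (\Diamond \neg r \lor \Diamond r) is false.
  At w4: \Diamond \neg r is true, \Diamond r is true, so \Diamond \neg r \lor \Diamond r is true.
    At w4: \Diamond \neg r requires \neg r at some successor in {w6, w7, w9}.
      \neg r holds at w6, so \Diamond \neg r is true at w4.
    At w4: \Diamond r requires r at some successor in {w6, w7, w9}.
      r holds at w7, so \Diamond r is true at w4.

No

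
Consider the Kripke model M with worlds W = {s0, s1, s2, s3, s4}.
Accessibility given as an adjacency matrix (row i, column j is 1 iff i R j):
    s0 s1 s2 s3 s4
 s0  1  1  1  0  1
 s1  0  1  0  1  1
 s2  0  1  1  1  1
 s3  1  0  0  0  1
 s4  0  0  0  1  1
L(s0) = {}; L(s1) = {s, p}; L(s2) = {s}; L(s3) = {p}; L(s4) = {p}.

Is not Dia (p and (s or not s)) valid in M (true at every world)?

Recall that Dia ψ holds at a world iff ψ holds at some accessible world.
Let φ = not Dia (p and (s or not s)). Evaluate φ at each world:
  s0 (successors {s0, s1, s2, s4}): φ is false.
  s1 (successors {s1, s3, s4}): φ is false.
  s2 (successors {s1, s2, s3, s4}): φ is false.
  s3 (successors {s0, s4}): φ is false.
  s4 (successors {s3, s4}): φ is false.
Detail at s0 (counterexample):
  At s0: Dia (p and (s or not s)) is true, so not Dia (p and (s or not s)) is false.
    At s0: Dia (p and (s or not s)) requires p and (s or not s) at some successor in {s0, s1, s2, s4}.
      p and (s or not s) holds at s1, so Dia (p and (s or not s)) is true at s0.

No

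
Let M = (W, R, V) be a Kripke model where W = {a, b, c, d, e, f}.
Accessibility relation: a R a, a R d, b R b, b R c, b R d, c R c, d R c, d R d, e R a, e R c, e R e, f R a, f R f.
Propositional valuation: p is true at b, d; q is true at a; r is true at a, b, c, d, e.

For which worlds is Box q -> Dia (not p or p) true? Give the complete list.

a, b, c, d, e, f

Let φ = Box q -> Dia (not p or p). Evaluate φ at each world:
  a (successors {a, d}): φ is true.
  b (successors {b, c, d}): φ is true.
  c (successors {c}): φ is true.
  d (successors {c, d}): φ is true.
  e (successors {a, c, e}): φ is true.
  f (successors {a, f}): φ is true.
For instance, at f:
  At f: Box q is false, Dia (not p or p) is true, so Box q -> Dia (not p or p) is true.
    At f: Box q requires q at every successor {a, f}.
      q fails at f, so Box q is false at f.
    At f: Dia (not p or p) requires not p or p at some successor in {a, f}.
      not p or p holds at a, so Dia (not p or p) is true at f.
Satisfying worlds: {a, b, c, d, e, f}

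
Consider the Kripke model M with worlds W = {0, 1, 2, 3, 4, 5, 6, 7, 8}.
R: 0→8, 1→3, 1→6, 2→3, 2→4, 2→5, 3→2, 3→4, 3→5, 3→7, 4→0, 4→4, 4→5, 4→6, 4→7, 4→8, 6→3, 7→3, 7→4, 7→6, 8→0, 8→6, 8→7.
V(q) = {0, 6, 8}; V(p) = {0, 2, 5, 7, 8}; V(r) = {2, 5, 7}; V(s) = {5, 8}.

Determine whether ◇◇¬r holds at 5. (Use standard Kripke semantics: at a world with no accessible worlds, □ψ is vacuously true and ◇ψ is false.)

At 5: no accessible worlds, so ◇◇¬r is false.

No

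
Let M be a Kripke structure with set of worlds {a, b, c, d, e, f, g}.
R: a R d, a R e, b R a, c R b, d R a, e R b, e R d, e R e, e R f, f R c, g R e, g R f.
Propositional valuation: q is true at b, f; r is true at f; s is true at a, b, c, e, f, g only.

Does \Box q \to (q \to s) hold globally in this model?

Yes

Let φ = \Box q \to (q \to s). Evaluate φ at each world:
  a (successors {d, e}): φ is true.
  b (successors {a}): φ is true.
  c (successors {b}): φ is true.
  d (successors {a}): φ is true.
  e (successors {b, d, e, f}): φ is true.
  f (successors {c}): φ is true.
  g (successors {e, f}): φ is true.
For instance, at g:
  At g: \Box q is false, q \to s is true, so \Box q \to (q \to s) is true.
    At g: \Box q requires q at every successor {e, f}.
      q fails at e, so \Box q is false at g.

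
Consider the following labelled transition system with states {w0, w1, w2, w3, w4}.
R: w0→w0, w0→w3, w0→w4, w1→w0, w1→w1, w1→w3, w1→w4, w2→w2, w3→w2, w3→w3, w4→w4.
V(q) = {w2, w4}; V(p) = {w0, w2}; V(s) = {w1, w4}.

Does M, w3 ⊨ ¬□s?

At w3: □s is false, so ¬□s is true.
  At w3: □s requires s at every successor {w2, w3}.
    s fails at w2, so □s is false at w3.

Yes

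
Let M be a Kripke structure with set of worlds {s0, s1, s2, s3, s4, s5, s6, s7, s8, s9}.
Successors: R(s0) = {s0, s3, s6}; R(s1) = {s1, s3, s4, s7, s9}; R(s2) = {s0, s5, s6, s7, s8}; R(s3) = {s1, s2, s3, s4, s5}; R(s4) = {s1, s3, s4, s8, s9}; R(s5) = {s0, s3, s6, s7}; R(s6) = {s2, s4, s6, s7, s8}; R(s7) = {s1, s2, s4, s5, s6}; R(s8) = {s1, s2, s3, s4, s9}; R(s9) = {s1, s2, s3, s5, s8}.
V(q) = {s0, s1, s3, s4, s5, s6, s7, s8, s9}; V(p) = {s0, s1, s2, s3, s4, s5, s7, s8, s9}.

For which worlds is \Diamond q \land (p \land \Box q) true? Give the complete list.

s0, s1, s2, s4, s5

Let φ = \Diamond q \land (p \land \Box q). Evaluate φ at each world:
  s0 (successors {s0, s3, s6}): φ is true.
  s1 (successors {s1, s3, s4, s7, s9}): φ is true.
  s2 (successors {s0, s5, s6, s7, s8}): φ is true.
  s3 (successors {s1, s2, s3, s4, s5}): φ is false.
  s4 (successors {s1, s3, s4, s8, s9}): φ is true.
  s5 (successors {s0, s3, s6, s7}): φ is true.
  s6 (successors {s2, s4, s6, s7, s8}): φ is false.
  s7 (successors {s1, s2, s4, s5, s6}): φ is false.
  s8 (successors {s1, s2, s3, s4, s9}): φ is false.
  s9 (successors {s1, s2, s3, s5, s8}): φ is false.
For instance, at s3:
  At s3: \Diamond q is true, p \land \Box q is false, so \Diamond q \land (p \land \Box q) is false.
    At s3: \Diamond q requires q at some successor in {s1, s2, s3, s4, s5}.
      q holds at s1, so \Diamond q is true at s3.
    At s3: p is true, \Box q is false, so p \land \Box q is false.
      At s3: \Box q requires q at every successor {s1, s2, s3, s4, s5}.
        q fails at s2, so \Box q is false at s3.
Satisfying worlds: {s0, s1, s2, s4, s5}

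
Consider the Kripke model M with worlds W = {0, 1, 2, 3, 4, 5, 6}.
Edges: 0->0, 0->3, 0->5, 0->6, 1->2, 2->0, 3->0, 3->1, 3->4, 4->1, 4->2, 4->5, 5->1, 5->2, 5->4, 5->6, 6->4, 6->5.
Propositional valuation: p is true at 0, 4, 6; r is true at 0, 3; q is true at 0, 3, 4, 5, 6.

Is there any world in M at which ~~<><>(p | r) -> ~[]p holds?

Yes

Recall that []ψ holds at a world iff ψ holds at every accessible world, and <>ψ holds iff ψ holds at some accessible world.
Let φ = ~~<><>(p | r) -> ~[]p. Evaluate φ at each world:
  0 (successors {0, 3, 5, 6}): φ is true.
  1 (successors {2}): φ is true.
  2 (successors {0}): φ is false.
  3 (successors {0, 1, 4}): φ is true.
  4 (successors {1, 2, 5}): φ is true.
  5 (successors {1, 2, 4, 6}): φ is true.
  6 (successors {4, 5}): φ is true.
Detail at 0 (witness):
  At 0: ~~<><>(p | r) is true, ~[]p is true, so ~~<><>(p | r) -> ~[]p is true.
    At 0: ~<><>(p | r) is false, so ~~<><>(p | r) is true.
      At 0: <><>(p | r) is true, so ~<><>(p | r) is false.
    At 0: []p is false, so ~[]p is true.
      At 0: []p requires p at every successor {0, 3, 5, 6}.
        p fails at 3, so []p is false at 0.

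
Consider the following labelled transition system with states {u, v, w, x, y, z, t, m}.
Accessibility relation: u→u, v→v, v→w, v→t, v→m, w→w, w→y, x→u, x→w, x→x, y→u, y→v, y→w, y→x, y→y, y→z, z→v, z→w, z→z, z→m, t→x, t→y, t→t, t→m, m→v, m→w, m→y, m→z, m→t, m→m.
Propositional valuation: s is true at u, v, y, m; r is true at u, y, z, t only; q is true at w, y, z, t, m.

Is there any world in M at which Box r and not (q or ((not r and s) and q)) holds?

Yes

Recall that Box ψ holds at a world iff ψ holds at every accessible world, and Dia ψ holds iff ψ holds at some accessible world.
Let φ = Box r and not (q or ((not r and s) and q)). Evaluate φ at each world:
  u (successors {u}): φ is true.
  v (successors {v, w, t, m}): φ is false.
  w (successors {w, y}): φ is false.
  x (successors {u, w, x}): φ is false.
  y (successors {u, v, w, x, y, z}): φ is false.
  z (successors {v, w, z, m}): φ is false.
  t (successors {x, y, t, m}): φ is false.
  m (successors {v, w, y, z, t, m}): φ is false.
Detail at u (witness):
  At u: Box r is true, not (q or ((not r and s) and q)) is true, so Box r and not (q or ((not r and s) and q)) is true.
    At u: Box r requires r at every successor {u}.
      At u: r is true.
    So Box r is true at u.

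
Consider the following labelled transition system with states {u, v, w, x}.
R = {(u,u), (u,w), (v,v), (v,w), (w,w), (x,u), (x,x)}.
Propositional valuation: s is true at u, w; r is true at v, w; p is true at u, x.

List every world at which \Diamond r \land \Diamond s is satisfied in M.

u, v, w

Let φ = \Diamond r \land \Diamond s. Evaluate φ at each world:
  u (successors {u, w}): φ is true.
  v (successors {v, w}): φ is true.
  w (successors {w}): φ is true.
  x (successors {u, x}): φ is false.
For instance, at w:
  At w: \Diamond r is true, \Diamond s is true, so \Diamond r \land \Diamond s is true.
    At w: \Diamond r requires r at some successor in {w}.
      r holds at w, so \Diamond r is true at w.
    At w: \Diamond s requires s at some successor in {w}.
      s holds at w, so \Diamond s is true at w.
Satisfying worlds: {u, v, w}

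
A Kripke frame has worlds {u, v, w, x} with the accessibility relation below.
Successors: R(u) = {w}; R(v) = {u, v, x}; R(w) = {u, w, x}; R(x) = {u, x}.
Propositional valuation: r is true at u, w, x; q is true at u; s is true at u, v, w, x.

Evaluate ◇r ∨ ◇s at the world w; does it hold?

Yes

Recall that ◇ψ holds at a world iff ψ holds at some accessible world.
At w: ◇r is true, ◇s is true, so ◇r ∨ ◇s is true.
  At w: ◇r requires r at some successor in {u, w, x}.
    r holds at u, so ◇r is true at w.
  At w: ◇s requires s at some successor in {u, w, x}.
    s holds at u, so ◇s is true at w.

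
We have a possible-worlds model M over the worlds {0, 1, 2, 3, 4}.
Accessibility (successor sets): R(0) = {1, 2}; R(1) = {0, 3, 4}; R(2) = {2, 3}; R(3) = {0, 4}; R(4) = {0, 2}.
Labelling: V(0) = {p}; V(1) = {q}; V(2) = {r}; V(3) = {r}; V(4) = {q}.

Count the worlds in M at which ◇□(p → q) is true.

5

Let φ = ◇□(p → q). Evaluate φ at each world:
  0 (successors {1, 2}): φ is true.
  1 (successors {0, 3, 4}): φ is true.
  2 (successors {2, 3}): φ is true.
  3 (successors {0, 4}): φ is true.
  4 (successors {0, 2}): φ is true.
For instance, at 4:
  At 4: ◇□(p → q) requires □(p → q) at some successor in {0, 2}.
    □(p → q) holds at 0, so ◇□(p → q) is true at 4.
      At 0: □(p → q) requires p → q at every successor {1, 2}.
        At 1: p → q is true.
        At 2: p → q is true.
      So □(p → q) is true at 0.
Satisfying worlds: {0, 1, 2, 3, 4}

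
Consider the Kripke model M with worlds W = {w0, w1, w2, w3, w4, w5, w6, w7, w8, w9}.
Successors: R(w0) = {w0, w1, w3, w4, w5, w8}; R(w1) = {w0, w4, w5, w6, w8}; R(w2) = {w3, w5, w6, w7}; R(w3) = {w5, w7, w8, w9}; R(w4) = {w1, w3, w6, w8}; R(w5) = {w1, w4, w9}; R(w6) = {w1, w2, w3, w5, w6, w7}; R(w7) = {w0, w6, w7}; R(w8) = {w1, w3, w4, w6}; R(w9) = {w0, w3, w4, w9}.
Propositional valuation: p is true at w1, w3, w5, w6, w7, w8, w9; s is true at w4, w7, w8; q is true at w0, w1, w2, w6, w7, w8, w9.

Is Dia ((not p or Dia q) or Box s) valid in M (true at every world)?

Yes

Recall that Box ψ holds at a world iff ψ holds at every accessible world, and Dia ψ holds iff ψ holds at some accessible world.
Let φ = Dia ((not p or Dia q) or Box s). Evaluate φ at each world:
  w0 (successors {w0, w1, w3, w4, w5, w8}): φ is true.
  w1 (successors {w0, w4, w5, w6, w8}): φ is true.
  w2 (successors {w3, w5, w6, w7}): φ is true.
  w3 (successors {w5, w7, w8, w9}): φ is true.
  w4 (successors {w1, w3, w6, w8}): φ is true.
  w5 (successors {w1, w4, w9}): φ is true.
  w6 (successors {w1, w2, w3, w5, w6, w7}): φ is true.
  w7 (successors {w0, w6, w7}): φ is true.
  w8 (successors {w1, w3, w4, w6}): φ is true.
  w9 (successors {w0, w3, w4, w9}): φ is true.
For instance, at w7:
  At w7: Dia ((not p or Dia q) or Box s) requires (not p or Dia q) or Box s at some successor in {w0, w6, w7}.
    (not p or Dia q) or Box s holds at w0, so Dia ((not p or Dia q) or Box s) is true at w7.
      At w0: not p or Dia q is true, Box s is false, so (not p or Dia q) or Box s is true.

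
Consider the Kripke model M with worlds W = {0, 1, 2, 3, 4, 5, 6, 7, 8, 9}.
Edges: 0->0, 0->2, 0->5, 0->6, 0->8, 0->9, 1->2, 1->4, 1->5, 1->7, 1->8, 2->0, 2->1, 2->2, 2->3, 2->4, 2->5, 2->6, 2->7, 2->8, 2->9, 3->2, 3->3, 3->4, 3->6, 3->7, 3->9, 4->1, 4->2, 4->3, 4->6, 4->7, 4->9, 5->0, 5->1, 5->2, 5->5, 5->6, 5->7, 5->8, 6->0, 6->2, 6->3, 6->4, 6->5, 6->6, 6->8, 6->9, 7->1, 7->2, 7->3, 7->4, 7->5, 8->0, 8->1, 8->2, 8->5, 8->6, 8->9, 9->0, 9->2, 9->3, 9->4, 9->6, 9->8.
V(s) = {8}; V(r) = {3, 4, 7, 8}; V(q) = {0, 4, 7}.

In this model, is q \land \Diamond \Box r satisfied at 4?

At 4: q is true, \Diamond \Box r is false, so q \land \Diamond \Box r is false.
  At 4: \Diamond \Box r requires \Box r at some successor in {1, 2, 3, 6, 7, 9}.
    At 1: \Box r is false.
    At 2: \Box r is false.
    At 3: \Box r is false.
    At 6: \Box r is false.
    At 7: \Box r is false.
    At 9: \Box r is false.
  So \Diamond \Box r is false at 4.

No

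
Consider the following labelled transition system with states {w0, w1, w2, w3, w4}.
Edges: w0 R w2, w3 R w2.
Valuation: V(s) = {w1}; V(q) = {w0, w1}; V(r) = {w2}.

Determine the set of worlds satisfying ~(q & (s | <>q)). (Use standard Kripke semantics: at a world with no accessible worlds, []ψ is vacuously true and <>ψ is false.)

Let φ = ~(q & (s | <>q)). Evaluate φ at each world:
  w0 (successors {w2}): φ is true.
  w1 (successors ∅): φ is false.
  w2 (successors ∅): φ is true.
  w3 (successors {w2}): φ is true.
  w4 (successors ∅): φ is true.
For instance, at w0:
  At w0: q & (s | <>q) is false, so ~(q & (s | <>q)) is true.
    At w0: q is true, s | <>q is false, so q & (s | <>q) is false.
      At w0: s is false, <>q is false, so s | <>q is false.
Satisfying worlds: {w0, w2, w3, w4}

w0, w2, w3, w4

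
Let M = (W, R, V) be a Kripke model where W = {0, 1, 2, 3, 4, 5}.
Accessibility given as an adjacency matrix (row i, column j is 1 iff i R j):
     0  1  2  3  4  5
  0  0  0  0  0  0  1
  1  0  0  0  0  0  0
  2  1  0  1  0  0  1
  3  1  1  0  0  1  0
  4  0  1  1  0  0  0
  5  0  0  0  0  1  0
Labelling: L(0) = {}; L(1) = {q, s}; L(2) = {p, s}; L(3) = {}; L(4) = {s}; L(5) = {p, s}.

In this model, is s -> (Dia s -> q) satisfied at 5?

At 5: s is true, Dia s -> q is false, so s -> (Dia s -> q) is false.
  At 5: Dia s is true, q is false, so Dia s -> q is false.
    At 5: Dia s requires s at some successor in {4}.
      s holds at 4, so Dia s is true at 5.

No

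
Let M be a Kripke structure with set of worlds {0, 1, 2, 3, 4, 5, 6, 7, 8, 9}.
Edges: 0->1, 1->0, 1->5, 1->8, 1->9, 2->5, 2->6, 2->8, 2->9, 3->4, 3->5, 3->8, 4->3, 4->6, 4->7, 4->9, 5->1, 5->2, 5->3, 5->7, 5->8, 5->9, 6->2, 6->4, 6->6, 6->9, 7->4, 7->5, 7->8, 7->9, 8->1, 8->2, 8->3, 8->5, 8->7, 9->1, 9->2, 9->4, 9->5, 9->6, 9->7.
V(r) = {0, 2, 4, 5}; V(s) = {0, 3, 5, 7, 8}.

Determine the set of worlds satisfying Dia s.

Let φ = Dia s. Evaluate φ at each world:
  0 (successors {1}): φ is false.
  1 (successors {0, 5, 8, 9}): φ is true.
  2 (successors {5, 6, 8, 9}): φ is true.
  3 (successors {4, 5, 8}): φ is true.
  4 (successors {3, 6, 7, 9}): φ is true.
  5 (successors {1, 2, 3, 7, 8, 9}): φ is true.
  6 (successors {2, 4, 6, 9}): φ is false.
  7 (successors {4, 5, 8, 9}): φ is true.
  8 (successors {1, 2, 3, 5, 7}): φ is true.
  9 (successors {1, 2, 4, 5, 6, 7}): φ is true.
For instance, at 4:
  At 4: Dia s requires s at some successor in {3, 6, 7, 9}.
    s holds at 3, so Dia s is true at 4.
Satisfying worlds: {1, 2, 3, 4, 5, 7, 8, 9}

1, 2, 3, 4, 5, 7, 8, 9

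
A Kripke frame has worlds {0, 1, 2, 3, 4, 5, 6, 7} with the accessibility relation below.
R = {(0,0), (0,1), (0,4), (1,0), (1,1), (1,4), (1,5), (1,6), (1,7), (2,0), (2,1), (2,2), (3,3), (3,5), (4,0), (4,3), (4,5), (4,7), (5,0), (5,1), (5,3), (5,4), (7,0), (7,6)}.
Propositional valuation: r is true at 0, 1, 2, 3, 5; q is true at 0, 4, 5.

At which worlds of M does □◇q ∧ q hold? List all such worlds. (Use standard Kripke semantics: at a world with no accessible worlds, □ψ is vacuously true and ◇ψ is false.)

Let φ = □◇q ∧ q. Evaluate φ at each world:
  0 (successors {0, 1, 4}): φ is true.
  1 (successors {0, 1, 4, 5, 6, 7}): φ is false.
  2 (successors {0, 1, 2}): φ is false.
  3 (successors {3, 5}): φ is false.
  4 (successors {0, 3, 5, 7}): φ is true.
  5 (successors {0, 1, 3, 4}): φ is true.
  6 (successors ∅): φ is false.
  7 (successors {0, 6}): φ is false.
For instance, at 5:
  At 5: □◇q is true, q is true, so □◇q ∧ q is true.
    At 5: □◇q requires ◇q at every successor {0, 1, 3, 4}.
      At 0: ◇q is true.
      At 1: ◇q is true.
      At 3: ◇q is true.
      At 4: ◇q is true.
    So □◇q is true at 5.
Satisfying worlds: {0, 4, 5}

0, 4, 5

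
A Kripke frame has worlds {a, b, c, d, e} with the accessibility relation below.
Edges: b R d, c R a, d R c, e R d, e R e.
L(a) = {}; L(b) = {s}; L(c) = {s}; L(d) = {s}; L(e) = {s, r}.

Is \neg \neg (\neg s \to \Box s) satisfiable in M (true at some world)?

Yes

Let φ = \neg \neg (\neg s \to \Box s). Evaluate φ at each world:
  a (successors ∅): φ is true.
  b (successors {d}): φ is true.
  c (successors {a}): φ is true.
  d (successors {c}): φ is true.
  e (successors {d, e}): φ is true.
Detail at a (witness):
  At a: \neg (\neg s \to \Box s) is false, so \neg \neg (\neg s \to \Box s) is true.
    At a: \neg s \to \Box s is true, so \neg (\neg s \to \Box s) is false.
      At a: \neg s is true, \Box s is true, so \neg s \to \Box s is true.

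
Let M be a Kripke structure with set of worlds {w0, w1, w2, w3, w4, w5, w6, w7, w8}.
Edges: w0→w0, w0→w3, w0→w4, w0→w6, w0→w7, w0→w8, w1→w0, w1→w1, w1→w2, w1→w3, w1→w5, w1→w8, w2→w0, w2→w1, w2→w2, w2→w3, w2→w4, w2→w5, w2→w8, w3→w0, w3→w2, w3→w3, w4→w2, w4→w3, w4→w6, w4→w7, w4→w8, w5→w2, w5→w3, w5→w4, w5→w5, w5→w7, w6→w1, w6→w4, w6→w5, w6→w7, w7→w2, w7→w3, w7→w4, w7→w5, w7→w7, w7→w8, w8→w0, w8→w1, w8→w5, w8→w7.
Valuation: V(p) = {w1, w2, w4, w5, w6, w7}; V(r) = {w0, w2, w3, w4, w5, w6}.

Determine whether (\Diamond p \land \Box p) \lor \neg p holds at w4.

No

At w4: \Diamond p \land \Box p is false, \neg p is false, so (\Diamond p \land \Box p) \lor \neg p is false.
  At w4: \Diamond p is true, \Box p is false, so \Diamond p \land \Box p is false.
    At w4: \Diamond p requires p at some successor in {w2, w3, w6, w7, w8}.
      p holds at w2, so \Diamond p is true at w4.
    At w4: \Box p requires p at every successor {w2, w3, w6, w7, w8}.
      p fails at w3, so \Box p is false at w4.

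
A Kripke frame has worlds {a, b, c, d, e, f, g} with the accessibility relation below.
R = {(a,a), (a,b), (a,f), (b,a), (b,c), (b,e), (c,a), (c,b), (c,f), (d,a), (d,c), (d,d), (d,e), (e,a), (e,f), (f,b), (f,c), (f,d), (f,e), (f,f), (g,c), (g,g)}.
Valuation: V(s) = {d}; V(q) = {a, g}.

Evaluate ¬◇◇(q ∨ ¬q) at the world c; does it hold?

No

At c: ◇◇(q ∨ ¬q) is true, so ¬◇◇(q ∨ ¬q) is false.
  At c: ◇◇(q ∨ ¬q) requires ◇(q ∨ ¬q) at some successor in {a, b, f}.
    ◇(q ∨ ¬q) holds at a, so ◇◇(q ∨ ¬q) is true at c.
      At a: ◇(q ∨ ¬q) requires q ∨ ¬q at some successor in {a, b, f}.
        q ∨ ¬q holds at a, so ◇(q ∨ ¬q) is true at a.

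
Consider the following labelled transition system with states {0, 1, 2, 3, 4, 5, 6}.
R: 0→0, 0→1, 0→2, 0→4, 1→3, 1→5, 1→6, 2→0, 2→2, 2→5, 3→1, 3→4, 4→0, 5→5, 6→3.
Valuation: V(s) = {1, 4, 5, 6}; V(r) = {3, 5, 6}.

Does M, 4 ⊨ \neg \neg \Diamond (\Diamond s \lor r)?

Yes

At 4: \neg \Diamond (\Diamond s \lor r) is false, so \neg \neg \Diamond (\Diamond s \lor r) is true.
  At 4: \Diamond (\Diamond s \lor r) is true, so \neg \Diamond (\Diamond s \lor r) is false.
    At 4: \Diamond (\Diamond s \lor r) requires \Diamond s \lor r at some successor in {0}.
      \Diamond s \lor r holds at 0, so \Diamond (\Diamond s \lor r) is true at 4.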